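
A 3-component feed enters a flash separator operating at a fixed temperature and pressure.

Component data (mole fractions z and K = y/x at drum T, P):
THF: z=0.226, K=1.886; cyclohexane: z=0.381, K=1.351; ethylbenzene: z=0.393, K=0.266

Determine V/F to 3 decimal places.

V/F = 0.104

Newton–Raphson from V/F = 0.58:
  V/F = 0.580: g = -0.2589, g' = -0.752 → V/F = 0.236
  V/F = 0.236: g = -0.0596, g' = -0.471 → V/F = 0.109
  V/F = 0.109: g = -0.0022, g' = -0.441 → V/F = 0.104
Converged at V/F = 0.104.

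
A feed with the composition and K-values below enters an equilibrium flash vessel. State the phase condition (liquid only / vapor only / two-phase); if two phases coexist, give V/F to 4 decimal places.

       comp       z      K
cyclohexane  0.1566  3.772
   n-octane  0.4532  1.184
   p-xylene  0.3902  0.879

ΣzᵢKᵢ = 1.4703; Σzᵢ/Kᵢ = 0.8682.
Since Σzᵢ/Kᵢ < 1 the mixture is above its dew point — single vapor phase.

vapor only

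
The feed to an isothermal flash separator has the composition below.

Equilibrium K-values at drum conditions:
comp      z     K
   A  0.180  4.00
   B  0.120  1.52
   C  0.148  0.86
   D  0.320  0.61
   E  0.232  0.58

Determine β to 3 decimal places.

β = 0.421

Rachford–Rice: g(β) = Σ zᵢ(Kᵢ−1)/(1+β(Kᵢ−1)) = 0.
Feasibility: ΣzᵢKᵢ = 1.359, Σzᵢ/Kᵢ = 1.221 — both > 1, two phases present.
Newton iteration, β⁰ = 0.5:
  β = 0.500: g = -0.0351, g' = -0.424 → β = 0.417
  β = 0.417: g = 0.0020, g' = -0.474 → β = 0.421
Converged at β = 0.421.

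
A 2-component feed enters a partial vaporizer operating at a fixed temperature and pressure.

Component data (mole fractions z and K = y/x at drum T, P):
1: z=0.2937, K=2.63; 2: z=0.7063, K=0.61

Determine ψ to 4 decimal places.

Rachford–Rice: g(ψ) = Σ zᵢ(Kᵢ−1)/(1+ψ(Kᵢ−1)) = 0.
g(0) = ΣzᵢKᵢ − 1 = 0.2033 and g(1) = 1 − Σzᵢ/Kᵢ = -0.2695, so a root lies in (0, 1).
Iterate (Newton) starting at ψ = 0.47:
  ψ = 0.4700: g = -0.06621, g' = -0.4112 → ψ = 0.3090
  ψ = 0.3090: g = 0.00518, g' = -0.4840 → ψ = 0.3197
  ψ = 0.3197: g = 0.00004, g' = -0.4775 → ψ = 0.3198
Converged at ψ = 0.3198.

ψ = 0.3198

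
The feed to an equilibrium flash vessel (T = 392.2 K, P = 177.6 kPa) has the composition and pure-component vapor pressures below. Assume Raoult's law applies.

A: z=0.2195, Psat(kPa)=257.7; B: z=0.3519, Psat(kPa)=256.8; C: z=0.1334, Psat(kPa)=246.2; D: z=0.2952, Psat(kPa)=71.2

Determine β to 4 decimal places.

β = 0.4993

Raoult's law: Kᵢ = Pᵢˢᵃᵗ/P = Pᵢˢᵃᵗ/177.6.
  K_A = 257.7/177.6 = 1.451014, K_B = 256.8/177.6 = 1.445946, K_C = 246.2/177.6 = 1.386261, K_D = 71.2/177.6 = 0.400901
Rachford–Rice: g(β) = Σ zᵢ(Kᵢ−1)/(1+β(Kᵢ−1)) = 0.
Feasibility: ΣzᵢKᵢ = 1.1306, Σzᵢ/Kᵢ = 1.2272 — both > 1, two phases present.
Newton iteration, β⁰ = 0.5:
  β = 0.5000: g = -0.00020, g' = -0.3065 → β = 0.4993
Converged at β = 0.4993.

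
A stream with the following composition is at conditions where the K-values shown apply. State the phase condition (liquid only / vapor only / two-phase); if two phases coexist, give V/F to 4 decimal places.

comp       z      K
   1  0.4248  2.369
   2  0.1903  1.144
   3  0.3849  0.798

ΣzᵢKᵢ = 1.5312; Σzᵢ/Kᵢ = 0.8280.
Since Σzᵢ/Kᵢ < 1 the mixture is above its dew point — single vapor phase.

vapor only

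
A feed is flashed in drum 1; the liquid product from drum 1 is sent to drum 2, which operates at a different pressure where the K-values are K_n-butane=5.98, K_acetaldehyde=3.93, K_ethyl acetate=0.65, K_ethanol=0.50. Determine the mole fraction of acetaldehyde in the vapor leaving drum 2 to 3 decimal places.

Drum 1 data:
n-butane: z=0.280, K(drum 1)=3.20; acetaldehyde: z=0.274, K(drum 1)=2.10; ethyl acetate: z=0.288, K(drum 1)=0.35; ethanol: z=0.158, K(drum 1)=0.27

Drum 1:
Let ψ₁ = V/F and solve Σ zᵢ(Kᵢ−1)/(1+ψ₁(Kᵢ−1)) = 0.
g(0) = ΣzᵢKᵢ − 1 = 0.615 and g(1) = 1 − Σzᵢ/Kᵢ = -0.626, so a root lies in (0, 1).
Newton–Raphson from ψ₁ = 0.33:
  ψ₁ = 0.330: g = 0.1878, g' = -0.977 → ψ₁ = 0.522
  ψ₁ = 0.522: g = 0.0083, g' = -0.926 → ψ₁ = 0.531
Converged at ψ₁ = 0.531.
Drum-1 compositions:
  n-butane: x = 0.129, y = 0.413
  acetaldehyde: x = 0.173, y = 0.363
  ethyl acetate: x = 0.440, y = 0.154
  ethanol: x = 0.258, y = 0.070
Drum-2 feed = drum-1 liquid: z₂ = (0.1291, 0.1729, 0.4399, 0.2581).
Drum 2:
Iterate (Newton) starting at ψ₂ = 0.5:
  ψ₂ = 0.500: g = 0.0312, g' = -0.701 → ψ₂ = 0.544
  ψ₂ = 0.544: g = 0.0010, g' = -0.657 → ψ₂ = 0.546
Converged at ψ₂ = 0.546.
  n-butane: x = 0.035, y = 0.208
  acetaldehyde: x = 0.067, y = 0.261
  ethyl acetate: x = 0.544, y = 0.353
  ethanol: x = 0.355, y = 0.177

y_acetaldehyde (drum 2) = 0.261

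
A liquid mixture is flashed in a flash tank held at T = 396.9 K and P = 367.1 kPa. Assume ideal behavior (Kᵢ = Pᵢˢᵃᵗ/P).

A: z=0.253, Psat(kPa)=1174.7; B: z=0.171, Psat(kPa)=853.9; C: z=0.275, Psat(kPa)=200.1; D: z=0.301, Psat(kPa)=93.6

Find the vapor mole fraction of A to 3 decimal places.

y_A = 0.447

Raoult's law: Kᵢ = Pᵢˢᵃᵗ/P = Pᵢˢᵃᵗ/367.1.
  K_A = 1174.7/367.1 = 3.19995, K_B = 853.9/367.1 = 2.32607, K_C = 200.1/367.1 = 0.54508, K_D = 93.6/367.1 = 0.25497
Rachford–Rice: g(β) = Σ zᵢ(Kᵢ−1)/(1+β(Kᵢ−1)) = 0.
Feasibility: ΣzᵢKᵢ = 1.434, Σzᵢ/Kᵢ = 1.838 — both > 1, two phases present.
Newton iteration, β⁰ = 0.5:
  β = 0.500: g = -0.1179, g' = -0.906 → β = 0.370
  β = 0.370: g = -0.0009, g' = -0.908 → β = 0.369
Converged at β = 0.369.
Compositions from xᵢ = zᵢ/(1+β(Kᵢ−1)), yᵢ = Kᵢxᵢ:
  A: x = 0.140, y = 0.447
  B: x = 0.115, y = 0.267
  C: x = 0.330, y = 0.180
  D: x = 0.415, y = 0.106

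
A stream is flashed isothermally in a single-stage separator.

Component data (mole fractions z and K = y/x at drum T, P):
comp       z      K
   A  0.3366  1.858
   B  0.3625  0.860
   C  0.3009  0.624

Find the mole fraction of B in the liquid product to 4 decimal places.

x_B = 0.3923

Newton iteration, β⁰ = 0.5:
  β = 0.5000: g = 0.00820, g' = -0.1941 → β = 0.5422
  β = 0.5422: g = 0.00007, g' = -0.1909 → β = 0.5426
Converged at β = 0.5426.
Compositions from xᵢ = zᵢ/(1+β(Kᵢ−1)), yᵢ = Kᵢxᵢ:
  A: x = 0.2297, y = 0.4267
  B: x = 0.3923, y = 0.3374
  C: x = 0.3780, y = 0.2359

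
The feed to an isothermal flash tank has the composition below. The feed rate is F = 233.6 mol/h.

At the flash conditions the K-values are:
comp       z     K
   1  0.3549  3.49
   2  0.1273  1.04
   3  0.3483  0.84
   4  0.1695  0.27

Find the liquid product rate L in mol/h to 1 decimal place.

L = 66.2 mol/h

Material balance + equilibrium reduce to Σ zᵢ(Kᵢ−1)/(1+V/F(Kᵢ−1)) = 0.
Feasibility: ΣzᵢKᵢ = 1.7093, Σzᵢ/Kᵢ = 1.2665 — both > 1, two phases present.
Newton–Raphson from V/F = 0.69:
  V/F = 0.6900: g = 0.01811, g' = -0.6760 → V/F = 0.7168
  V/F = 0.7168: g = -0.00021, g' = -0.6927 → V/F = 0.7165
Converged at V/F = 0.7165.
Then V = V/F·F = 0.7165·233.6 = 167.4 mol/h and L = F − V = 66.2 mol/h.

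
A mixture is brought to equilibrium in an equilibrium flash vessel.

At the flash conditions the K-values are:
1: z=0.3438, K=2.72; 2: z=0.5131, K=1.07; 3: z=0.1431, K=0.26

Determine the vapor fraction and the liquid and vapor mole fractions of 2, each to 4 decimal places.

ψ = 0.8343, x_2 = 0.4848, y_2 = 0.5187

Let ψ = V/F and solve Σ zᵢ(Kᵢ−1)/(1+ψ(Kᵢ−1)) = 0.
Check two-phase: ΣzᵢKᵢ = 1.5214 > 1 and Σzᵢ/Kᵢ = 1.1563 > 1, so g(0) = 0.5214 > 0 and g(1) = -0.1563 < 0.
Newton iteration, ψ⁰ = 0.5:
  ψ = 0.5000: g = 0.18454, g' = -0.4938 → ψ = 0.8737
  ψ = 0.8737: g = -0.02950, g' = -0.7919 → ψ = 0.8365
  ψ = 0.8365: g = -0.00153, g' = -0.7131 → ψ = 0.8343
Converged at ψ = 0.8343.
Compositions from xᵢ = zᵢ/(1+ψ(Kᵢ−1)), yᵢ = Kᵢxᵢ:
  1: x = 0.1412, y = 0.3840
  2: x = 0.4848, y = 0.5187
  3: x = 0.3740, y = 0.0972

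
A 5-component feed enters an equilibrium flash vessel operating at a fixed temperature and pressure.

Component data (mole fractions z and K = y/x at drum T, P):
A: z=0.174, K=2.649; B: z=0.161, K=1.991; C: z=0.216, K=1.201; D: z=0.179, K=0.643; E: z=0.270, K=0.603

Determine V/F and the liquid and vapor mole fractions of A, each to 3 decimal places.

V/F = 0.813, x_A = 0.074, y_A = 0.197

Newton iteration, V/F⁰ = 0.5:
  V/F = 0.500: g = 0.0919, g' = -0.320 → V/F = 0.787
  V/F = 0.787: g = 0.0072, g' = -0.280 → V/F = 0.813
Converged at V/F = 0.813.
Compositions from xᵢ = zᵢ/(1+V/F(Kᵢ−1)), yᵢ = Kᵢxᵢ:
  A: x = 0.074, y = 0.197
  B: x = 0.089, y = 0.178
  C: x = 0.186, y = 0.223
  D: x = 0.252, y = 0.162
  E: x = 0.399, y = 0.240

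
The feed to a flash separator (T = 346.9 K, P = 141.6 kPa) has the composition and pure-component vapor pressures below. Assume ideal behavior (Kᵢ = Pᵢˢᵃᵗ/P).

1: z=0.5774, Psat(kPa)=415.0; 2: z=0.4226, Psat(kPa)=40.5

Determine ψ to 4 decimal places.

ψ = 0.5898

Raoult's law: Kᵢ = Pᵢˢᵃᵗ/P = Pᵢˢᵃᵗ/141.6.
  K_1 = 415.0/141.6 = 2.930791, K_2 = 40.5/141.6 = 0.286017
Rachford–Rice: g(ψ) = Σ zᵢ(Kᵢ−1)/(1+ψ(Kᵢ−1)) = 0.
Check two-phase: ΣzᵢKᵢ = 1.8131 > 1 and Σzᵢ/Kᵢ = 1.6745 > 1, so g(0) = 0.8131 > 0 and g(1) = -0.6745 < 0.
Newton–Raphson from ψ = 0.39:
  ψ = 0.3900: g = 0.21779, g' = -1.1142 → ψ = 0.5855
  ψ = 0.5855: g = 0.00486, g' = -1.1103 → ψ = 0.5898
Converged at ψ = 0.5898.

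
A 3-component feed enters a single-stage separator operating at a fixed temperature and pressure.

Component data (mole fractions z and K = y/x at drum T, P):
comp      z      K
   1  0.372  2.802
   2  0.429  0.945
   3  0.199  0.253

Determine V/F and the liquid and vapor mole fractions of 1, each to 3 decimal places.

V/F = 0.643, x_1 = 0.172, y_1 = 0.483

Material balance + equilibrium reduce to Σ zᵢ(Kᵢ−1)/(1+V/F(Kᵢ−1)) = 0.
Feasibility: ΣzᵢKᵢ = 1.498, Σzᵢ/Kᵢ = 1.373 — both > 1, two phases present.
Newton–Raphson from V/F = 0.66:
  V/F = 0.660: g = -0.0115, g' = -0.685 → V/F = 0.643
Converged at V/F = 0.643.
Compositions from xᵢ = zᵢ/(1+V/F(Kᵢ−1)), yᵢ = Kᵢxᵢ:
  1: x = 0.172, y = 0.483
  2: x = 0.445, y = 0.420
  3: x = 0.383, y = 0.097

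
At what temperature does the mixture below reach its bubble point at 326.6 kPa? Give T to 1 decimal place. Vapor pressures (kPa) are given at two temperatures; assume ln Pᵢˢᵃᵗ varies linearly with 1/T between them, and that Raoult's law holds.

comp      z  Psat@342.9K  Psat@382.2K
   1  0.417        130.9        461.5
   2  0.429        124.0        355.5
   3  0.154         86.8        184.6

Bubble-point temperature: ΣzᵢPᵢˢᵃᵗ(T) = P. Interpolate ln Pᵢˢᵃᵗ = aᵢ + bᵢ/T.
  T = 342.9 K: ΣzᵢPᵢˢᵃᵗ = 121.15 kPa
  T = 382.2 K: ΣzᵢPᵢˢᵃᵗ = 373.38 kPa
  T = 362.5 K: ΣzᵢPᵢˢᵃᵗ = 218.32 kPa
  T = 372.4 K: ΣzᵢPᵢˢᵃᵗ = 287.75 kPa
  T = 377.3 K: ΣzᵢPᵢˢᵃᵗ = 328.29 kPa
  T = 374.9 K: ΣzᵢPᵢˢᵃᵗ = 307.89 kPa
Interpolating between 374.9 K and 377.3 K gives T ≈ 377.1 K.

T = 377.1 K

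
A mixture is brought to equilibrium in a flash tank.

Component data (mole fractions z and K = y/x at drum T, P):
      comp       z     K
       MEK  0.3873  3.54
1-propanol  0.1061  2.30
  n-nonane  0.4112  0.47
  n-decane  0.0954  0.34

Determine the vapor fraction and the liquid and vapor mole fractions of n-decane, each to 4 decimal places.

ψ = 0.6539, x_n-decane = 0.1678, y_n-decane = 0.0571

Rachford–Rice: g(ψ) = Σ zᵢ(Kᵢ−1)/(1+ψ(Kᵢ−1)) = 0.
Check two-phase: ΣzᵢKᵢ = 1.8408 > 1 and Σzᵢ/Kᵢ = 1.3110 > 1, so g(0) = 0.8408 > 0 and g(1) = -0.3110 < 0.
Newton iteration, ψ⁰ = 0.57:
  ψ = 0.5700: g = 0.06790, g' = -0.8201 → ψ = 0.6528
  ψ = 0.6528: g = 0.00085, g' = -0.8044 → ψ = 0.6539
Converged at ψ = 0.6539.
Compositions from xᵢ = zᵢ/(1+ψ(Kᵢ−1)), yᵢ = Kᵢxᵢ:
  MEK: x = 0.1456, y = 0.5153
  1-propanol: x = 0.0574, y = 0.1319
  n-nonane: x = 0.6293, y = 0.2958
  n-decane: x = 0.1678, y = 0.0571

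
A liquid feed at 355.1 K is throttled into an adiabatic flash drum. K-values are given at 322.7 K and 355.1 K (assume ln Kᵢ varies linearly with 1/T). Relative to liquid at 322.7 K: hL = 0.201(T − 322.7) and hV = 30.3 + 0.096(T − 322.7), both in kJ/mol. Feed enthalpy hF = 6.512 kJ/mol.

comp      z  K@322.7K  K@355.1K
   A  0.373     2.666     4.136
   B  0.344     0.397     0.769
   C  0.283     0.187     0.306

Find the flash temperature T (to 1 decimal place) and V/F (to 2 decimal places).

T = 325.7 K, V/F = 0.20

Adiabatic flash: solve Rachford–Rice at each trial T, then check hF = ψ·hV(T) + (1−ψ)·hL(T).
  T = 322.7 K: K = (2.666, 0.397, 0.187), RR gives ψ = 0.157, H_out = 4.749 kJ/mol
  T = 355.1 K: K = (4.136, 0.769, 0.306), RR gives ψ = 0.574, H_out = 21.942 kJ/mol
  T = 338.9 K: K = (3.356, 0.561, 0.242), RR gives ψ = 0.361, H_out = 13.588 kJ/mol
  T = 330.8 K: K = (2.999, 0.474, 0.213), RR gives ψ = 0.261, H_out = 9.321 kJ/mol
  T = 326.8 K: K = (2.832, 0.435, 0.200), RR gives ψ = 0.211, H_out = 7.119 kJ/mol
  T = 324.8 K: K = (2.750, 0.416, 0.194), RR gives ψ = 0.185, H_out = 5.979 kJ/mol
Linear interpolation between T = 324.8 (H_out = 5.979) and T = 326.8 (H_out = 7.119) on hF = 6.512 gives T ≈ 325.7 K, at which ψ = 0.20.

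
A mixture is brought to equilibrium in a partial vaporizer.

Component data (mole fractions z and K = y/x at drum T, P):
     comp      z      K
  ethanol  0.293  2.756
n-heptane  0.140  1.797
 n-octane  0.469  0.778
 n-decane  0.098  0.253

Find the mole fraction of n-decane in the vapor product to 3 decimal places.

Rachford–Rice: g(V/F) = Σ zᵢ(Kᵢ−1)/(1+V/F(Kᵢ−1)) = 0.
g(0) = ΣzᵢKᵢ − 1 = 0.449 and g(1) = 1 − Σzᵢ/Kᵢ = -0.174, so a root lies in (0, 1).
Newton iteration, V/F⁰ = 0.45:
  V/F = 0.450: g = 0.1436, g' = -0.483 → V/F = 0.747
  V/F = 0.747: g = 0.0018, g' = -0.517 → V/F = 0.751
Converged at V/F = 0.751.
Compositions from xᵢ = zᵢ/(1+V/F(Kᵢ−1)), yᵢ = Kᵢxᵢ:
  ethanol: x = 0.126, y = 0.348
  n-heptane: x = 0.088, y = 0.157
  n-octane: x = 0.563, y = 0.438
  n-decane: x = 0.223, y = 0.056

y_n-decane = 0.056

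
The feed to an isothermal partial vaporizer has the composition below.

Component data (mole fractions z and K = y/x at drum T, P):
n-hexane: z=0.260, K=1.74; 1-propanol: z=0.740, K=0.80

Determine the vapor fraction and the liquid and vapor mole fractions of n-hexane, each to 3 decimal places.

Newton–Raphson from ψ = 0.4:
  ψ = 0.400: g = -0.0124, g' = -0.120 → ψ = 0.296
  ψ = 0.296: g = 0.0005, g' = -0.129 → ψ = 0.300
Converged at ψ = 0.300.
Compositions from xᵢ = zᵢ/(1+ψ(Kᵢ−1)), yᵢ = Kᵢxᵢ:
  n-hexane: x = 0.213, y = 0.370
  1-propanol: x = 0.787, y = 0.630

ψ = 0.300, x_n-hexane = 0.213, y_n-hexane = 0.370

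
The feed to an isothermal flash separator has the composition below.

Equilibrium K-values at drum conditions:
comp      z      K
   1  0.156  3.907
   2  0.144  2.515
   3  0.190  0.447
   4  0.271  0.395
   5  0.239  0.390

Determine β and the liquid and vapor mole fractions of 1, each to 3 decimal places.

Newton iteration, β⁰ = 0.5:
  β = 0.500: g = -0.2811, g' = -0.825 → β = 0.159
  β = 0.159: g = 0.0276, g' = -1.131 → β = 0.184
Converged at β = 0.184.
Compositions from xᵢ = zᵢ/(1+β(Kᵢ−1)), yᵢ = Kᵢxᵢ:
  1: x = 0.102, y = 0.397
  2: x = 0.113, y = 0.283
  3: x = 0.212, y = 0.095
  4: x = 0.305, y = 0.120
  5: x = 0.269, y = 0.105

β = 0.184, x_1 = 0.102, y_1 = 0.397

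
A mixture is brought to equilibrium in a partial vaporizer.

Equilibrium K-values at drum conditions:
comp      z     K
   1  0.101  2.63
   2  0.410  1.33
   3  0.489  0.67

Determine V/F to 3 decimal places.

V/F = 0.573

Rachford–Rice: g(V/F) = Σ zᵢ(Kᵢ−1)/(1+V/F(Kᵢ−1)) = 0.
g(0) = ΣzᵢKᵢ − 1 = 0.139 and g(1) = 1 − Σzᵢ/Kᵢ = -0.077, so a root lies in (0, 1).
Iterate (Newton) starting at V/F = 0.64:
  V/F = 0.640: g = -0.0123, g' = -0.180 → V/F = 0.572
  V/F = 0.572: g = 0.0001, g' = -0.184 → V/F = 0.573
Converged at V/F = 0.573.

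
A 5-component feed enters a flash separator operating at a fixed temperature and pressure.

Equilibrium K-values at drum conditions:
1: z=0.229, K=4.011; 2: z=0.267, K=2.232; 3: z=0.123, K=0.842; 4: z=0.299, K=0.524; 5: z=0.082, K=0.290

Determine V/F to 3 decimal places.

V/F = 0.772

Material balance + equilibrium reduce to Σ zᵢ(Kᵢ−1)/(1+V/F(Kᵢ−1)) = 0.
g(0) = ΣzᵢKᵢ − 1 = 0.798 and g(1) = 1 − Σzᵢ/Kᵢ = -0.176, so a root lies in (0, 1).
Newton iteration, V/F⁰ = 0.37:
  V/F = 0.370: g = 0.2798, g' = -0.835 → V/F = 0.705
  V/F = 0.705: g = 0.0442, g' = -0.652 → V/F = 0.773
  V/F = 0.773: g = -0.0005, g' = -0.670 → V/F = 0.772
Converged at V/F = 0.772.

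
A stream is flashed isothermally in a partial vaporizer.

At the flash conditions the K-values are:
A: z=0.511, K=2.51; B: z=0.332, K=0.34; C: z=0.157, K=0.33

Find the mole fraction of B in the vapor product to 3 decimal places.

Material balance + equilibrium reduce to Σ zᵢ(Kᵢ−1)/(1+β(Kᵢ−1)) = 0.
Feasibility: ΣzᵢKᵢ = 1.447, Σzᵢ/Kᵢ = 1.656 — both > 1, two phases present.
Newton–Raphson from β = 0.5:
  β = 0.500: g = -0.0456, g' = -0.860 → β = 0.447
Converged at β = 0.447.
Compositions from xᵢ = zᵢ/(1+β(Kᵢ−1)), yᵢ = Kᵢxᵢ:
  A: x = 0.305, y = 0.766
  B: x = 0.471, y = 0.160
  C: x = 0.224, y = 0.074

y_B = 0.160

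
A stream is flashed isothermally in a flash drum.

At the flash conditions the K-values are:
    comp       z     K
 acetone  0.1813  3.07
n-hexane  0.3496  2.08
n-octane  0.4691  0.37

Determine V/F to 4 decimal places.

Rachford–Rice: g(V/F) = Σ zᵢ(Kᵢ−1)/(1+V/F(Kᵢ−1)) = 0.
g(0) = ΣzᵢKᵢ − 1 = 0.4573 and g(1) = 1 − Σzᵢ/Kᵢ = -0.4950, so a root lies in (0, 1).
Newton iteration, V/F⁰ = 0.5:
  V/F = 0.5000: g = -0.00184, g' = -0.7563 → V/F = 0.4976
Converged at V/F = 0.4976.

V/F = 0.4976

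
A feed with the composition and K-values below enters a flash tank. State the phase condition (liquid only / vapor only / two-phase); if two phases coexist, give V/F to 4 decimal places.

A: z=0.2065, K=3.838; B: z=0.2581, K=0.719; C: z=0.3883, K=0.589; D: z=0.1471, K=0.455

ΣzᵢKᵢ = 1.2738; Σzᵢ/Kᵢ = 1.3953.
Both exceed 1, so a two-phase solution exists.
Let ψ = V/F and solve Σ zᵢ(Kᵢ−1)/(1+ψ(Kᵢ−1)) = 0.
Newton–Raphson from ψ = 0.5:
  ψ = 0.5000: g = -0.15318, g' = -0.4983 → ψ = 0.1926
  ψ = 0.1926: g = 0.03938, g' = -0.8500 → ψ = 0.2389
  ψ = 0.2389: g = 0.00236, g' = -0.7525 → ψ = 0.2421
Converged at ψ = 0.2421.

two-phase, V/F = 0.2421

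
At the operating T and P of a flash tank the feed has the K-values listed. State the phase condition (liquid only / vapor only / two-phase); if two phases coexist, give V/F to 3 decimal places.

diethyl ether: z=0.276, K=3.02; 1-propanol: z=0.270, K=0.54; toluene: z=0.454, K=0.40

two-phase, V/F = 0.145

ΣzᵢKᵢ = 1.161; Σzᵢ/Kᵢ = 1.726.
Both exceed 1, so a two-phase solution exists.
Let ψ = V/F and solve Σ zᵢ(Kᵢ−1)/(1+ψ(Kᵢ−1)) = 0.
Newton iteration, ψ⁰ = 0.5:
  ψ = 0.500: g = -0.2731, g' = -0.709 → ψ = 0.115
  ψ = 0.115: g = 0.0290, g' = -0.995 → ψ = 0.144
  ψ = 0.144: g = 0.0009, g' = -0.937 → ψ = 0.145
Converged at ψ = 0.145.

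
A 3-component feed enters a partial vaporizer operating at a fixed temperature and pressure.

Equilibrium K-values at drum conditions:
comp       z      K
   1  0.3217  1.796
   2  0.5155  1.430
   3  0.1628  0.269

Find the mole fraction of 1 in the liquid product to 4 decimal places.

x_1 = 0.1918

Let ψ = V/F and solve Σ zᵢ(Kᵢ−1)/(1+ψ(Kᵢ−1)) = 0.
g(0) = ΣzᵢKᵢ − 1 = 0.3587 and g(1) = 1 − Σzᵢ/Kᵢ = -0.1448, so a root lies in (0, 1).
Newton–Raphson from ψ = 0.5:
  ψ = 0.5000: g = 0.17805, g' = -0.3849 → ψ = 0.9625
  ψ = 0.9625: g = -0.09976, g' = -1.1033 → ψ = 0.8721
  ψ = 0.8721: g = -0.01595, g' = -0.7835 → ψ = 0.8518
  ψ = 0.8518: g = -0.00051, g' = -0.7343 → ψ = 0.8511
Converged at ψ = 0.8511.
Compositions from xᵢ = zᵢ/(1+ψ(Kᵢ−1)), yᵢ = Kᵢxᵢ:
  1: x = 0.1918, y = 0.3444
  2: x = 0.3774, y = 0.5397
  3: x = 0.4308, y = 0.1159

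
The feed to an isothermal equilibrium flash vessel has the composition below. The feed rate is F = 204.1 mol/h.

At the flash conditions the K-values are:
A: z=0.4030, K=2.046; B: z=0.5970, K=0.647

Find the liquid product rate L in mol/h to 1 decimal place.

Newton–Raphson from β = 0.56:
  β = 0.5600: g = 0.00316, g' = -0.2909 → β = 0.5709
Converged at β = 0.5709.
Then V = β·F = 0.5709·204.1 = 116.5 mol/h and L = F − V = 87.6 mol/h.

L = 87.6 mol/h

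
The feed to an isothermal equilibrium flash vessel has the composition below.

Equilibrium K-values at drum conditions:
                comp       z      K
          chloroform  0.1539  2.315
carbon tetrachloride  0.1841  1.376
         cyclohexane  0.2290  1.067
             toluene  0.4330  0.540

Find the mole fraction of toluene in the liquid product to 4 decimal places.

Material balance + equilibrium reduce to Σ zᵢ(Kᵢ−1)/(1+β(Kᵢ−1)) = 0.
g(0) = ΣzᵢKᵢ − 1 = 0.0878 and g(1) = 1 − Σzᵢ/Kᵢ = -0.2167, so a root lies in (0, 1).
Newton iteration, β⁰ = 0.64:
  β = 0.6400: g = -0.10188, g' = -0.2804 → β = 0.2766
  β = 0.2766: g = -0.00205, g' = -0.2857 → β = 0.2694
Converged at β = 0.2694.
Compositions from xᵢ = zᵢ/(1+β(Kᵢ−1)), yᵢ = Kᵢxᵢ:
  chloroform: x = 0.1136, y = 0.2631
  carbon tetrachloride: x = 0.1672, y = 0.2300
  cyclohexane: x = 0.2249, y = 0.2400
  toluene: x = 0.4943, y = 0.2669

x_toluene = 0.4943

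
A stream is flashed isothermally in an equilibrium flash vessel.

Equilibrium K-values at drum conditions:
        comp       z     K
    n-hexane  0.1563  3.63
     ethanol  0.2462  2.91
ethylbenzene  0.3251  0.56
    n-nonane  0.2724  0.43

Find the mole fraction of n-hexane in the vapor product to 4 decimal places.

Rachford–Rice: g(ψ) = Σ zᵢ(Kᵢ−1)/(1+ψ(Kᵢ−1)) = 0.
g(0) = ΣzᵢKᵢ − 1 = 0.5830 and g(1) = 1 − Σzᵢ/Kᵢ = -0.3417, so a root lies in (0, 1).
Iterate (Newton) starting at ψ = 0.5:
  ψ = 0.5000: g = 0.01755, g' = -0.7133 → ψ = 0.5246
  ψ = 0.5246: g = 0.00015, g' = -0.7015 → ψ = 0.5248
Converged at ψ = 0.5248.
Compositions from xᵢ = zᵢ/(1+ψ(Kᵢ−1)), yᵢ = Kᵢxᵢ:
  n-hexane: x = 0.0657, y = 0.2384
  ethanol: x = 0.1230, y = 0.3578
  ethylbenzene: x = 0.4227, y = 0.2367
  n-nonane: x = 0.3887, y = 0.1671

y_n-hexane = 0.2384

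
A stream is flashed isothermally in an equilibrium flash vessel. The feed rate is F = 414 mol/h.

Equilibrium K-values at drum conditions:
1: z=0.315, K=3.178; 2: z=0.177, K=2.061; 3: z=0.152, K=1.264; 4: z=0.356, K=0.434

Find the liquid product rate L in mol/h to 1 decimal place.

Rachford–Rice: g(β) = Σ zᵢ(Kᵢ−1)/(1+β(Kᵢ−1)) = 0.
Feasibility: ΣzᵢKᵢ = 1.712, Σzᵢ/Kᵢ = 1.126 — both > 1, two phases present.
Newton–Raphson from β = 0.5:
  β = 0.500: g = 0.2055, g' = -0.658 → β = 0.813
  β = 0.813: g = 0.0085, g' = -0.650 → β = 0.826
Converged at β = 0.826.
Then V = β·F = 0.8256·414 = 341.8 mol/h and L = F − V = 72.2 mol/h.

L = 72.2 mol/h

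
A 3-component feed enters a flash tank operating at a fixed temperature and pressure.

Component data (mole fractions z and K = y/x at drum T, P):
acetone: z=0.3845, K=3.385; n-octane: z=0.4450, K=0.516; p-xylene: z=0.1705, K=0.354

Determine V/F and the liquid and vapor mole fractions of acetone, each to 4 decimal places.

V/F = 0.4643, x_acetone = 0.1825, y_acetone = 0.6176

Material balance + equilibrium reduce to Σ zᵢ(Kᵢ−1)/(1+V/F(Kᵢ−1)) = 0.
Feasibility: ΣzᵢKᵢ = 1.5915, Σzᵢ/Kᵢ = 1.4576 — both > 1, two phases present.
Newton iteration, V/F⁰ = 0.61:
  V/F = 0.6100: g = -0.11382, g' = -0.7666 → V/F = 0.4615
  V/F = 0.4615: g = 0.00227, g' = -0.8129 → V/F = 0.4643
Converged at V/F = 0.4643.
Compositions from xᵢ = zᵢ/(1+V/F(Kᵢ−1)), yᵢ = Kᵢxᵢ:
  acetone: x = 0.1825, y = 0.6176
  n-octane: x = 0.5740, y = 0.2962
  p-xylene: x = 0.2436, y = 0.0862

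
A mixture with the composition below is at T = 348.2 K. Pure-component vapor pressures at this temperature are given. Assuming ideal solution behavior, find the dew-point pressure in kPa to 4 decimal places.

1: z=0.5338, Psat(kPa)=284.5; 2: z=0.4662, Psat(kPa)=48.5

At the dew point ψ → 1, so Σzᵢ/Kᵢ = 1 with Kᵢ = Pᵢˢᵃᵗ/P ⇒ 1/P = Σzᵢ/Pᵢˢᵃᵗ.
1/P = 0.5338/284.5 + 0.4662/48.5 = 0.0114886 ⇒ P = 87.0425 kPa

Pdew = 87.0425 kPa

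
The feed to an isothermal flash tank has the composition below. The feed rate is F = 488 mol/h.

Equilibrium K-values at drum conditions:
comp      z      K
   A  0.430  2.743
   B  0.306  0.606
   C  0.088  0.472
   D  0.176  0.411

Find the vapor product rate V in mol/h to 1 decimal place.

Material balance + equilibrium reduce to Σ zᵢ(Kᵢ−1)/(1+ψ(Kᵢ−1)) = 0.
g(0) = ΣzᵢKᵢ − 1 = 0.479 and g(1) = 1 − Σzᵢ/Kᵢ = -0.276, so a root lies in (0, 1).
Iterate (Newton) starting at ψ = 0.5:
  ψ = 0.500: g = 0.0403, g' = -0.615 → ψ = 0.566
  ψ = 0.566: g = 0.0006, g' = -0.597 → ψ = 0.567
Converged at ψ = 0.567.
Then V = ψ·F = 0.5666·488 = 276.5 mol/h and L = F − V = 211.5 mol/h.

V = 276.5 mol/h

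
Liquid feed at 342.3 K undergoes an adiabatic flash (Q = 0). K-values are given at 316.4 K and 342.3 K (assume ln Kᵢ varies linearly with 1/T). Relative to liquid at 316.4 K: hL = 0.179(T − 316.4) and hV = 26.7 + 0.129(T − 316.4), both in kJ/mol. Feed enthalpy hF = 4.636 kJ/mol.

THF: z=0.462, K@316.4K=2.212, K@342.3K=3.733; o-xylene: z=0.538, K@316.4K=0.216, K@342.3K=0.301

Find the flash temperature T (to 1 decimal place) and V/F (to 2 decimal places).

Adiabatic flash: solve Rachford–Rice at each trial T, then check hF = ψ·hV(T) + (1−ψ)·hL(T).
  T = 316.4 K: K = (2.212, 0.216), RR gives ψ = 0.145, H_out = 3.882 kJ/mol
  T = 342.3 K: K = (3.733, 0.301), RR gives ψ = 0.464, H_out = 16.426 kJ/mol
  T = 329.4 K: K = (2.906, 0.257), RR gives ψ = 0.339, H_out = 11.169 kJ/mol
  T = 322.9 K: K = (2.542, 0.236), RR gives ψ = 0.256, H_out = 7.912 kJ/mol
  T = 319.6 K: K = (2.371, 0.226), RR gives ψ = 0.204, H_out = 5.991 kJ/mol
  T = 318.0 K: K = (2.290, 0.221), RR gives ψ = 0.176, H_out = 4.971 kJ/mol
Linear interpolation between T = 316.4 (H_out = 3.882) and T = 318.0 (H_out = 4.971) on hF = 4.636 gives T ≈ 317.5 K, at which ψ = 0.17.

T = 317.5 K, V/F = 0.17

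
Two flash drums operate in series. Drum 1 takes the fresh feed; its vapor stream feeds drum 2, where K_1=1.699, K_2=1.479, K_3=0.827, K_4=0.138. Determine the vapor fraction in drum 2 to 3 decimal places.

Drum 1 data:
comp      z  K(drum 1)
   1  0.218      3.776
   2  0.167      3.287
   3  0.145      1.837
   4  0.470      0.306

V/F (drum 2) = 0.313

Drum 1:
Rachford–Rice: g(ψ₁) = Σ zᵢ(Kᵢ−1)/(1+ψ₁(Kᵢ−1)) = 0.
Check two-phase: ΣzᵢKᵢ = 1.782 > 1 and Σzᵢ/Kᵢ = 1.723 > 1, so g(0) = 0.782 > 0 and g(1) = -0.723 < 0.
Newton–Raphson from ψ₁ = 0.5:
  ψ₁ = 0.500: g = 0.0176, g' = -1.066 → ψ₁ = 0.517
Converged at ψ₁ = 0.517.
Drum-1 compositions:
  1: x = 0.090, y = 0.338
  2: x = 0.077, y = 0.252
  3: x = 0.101, y = 0.186
  4: x = 0.733, y = 0.224
Drum-2 feed = drum-1 vapor: z₂ = (0.3382, 0.2516, 0.1860, 0.2242).
Drum 2:
Let ψ₂ = V/F and solve Σ zᵢ(Kᵢ−1)/(1+ψ₂(Kᵢ−1)) = 0.
Check two-phase: ΣzᵢKᵢ = 1.132 > 1 and Σzᵢ/Kᵢ = 2.219 > 1, so g(0) = 0.132 > 0 and g(1) = -1.219 < 0.
Newton–Raphson from ψ₂ = 0.44:
  ψ₂ = 0.440: g = -0.0658, g' = -0.575 → ψ₂ = 0.326
  ψ₂ = 0.326: g = -0.0059, g' = -0.481 → ψ₂ = 0.313
Converged at ψ₂ = 0.313.
  1: x = 0.277, y = 0.471
  2: x = 0.219, y = 0.324
  3: x = 0.197, y = 0.163
  4: x = 0.307, y = 0.042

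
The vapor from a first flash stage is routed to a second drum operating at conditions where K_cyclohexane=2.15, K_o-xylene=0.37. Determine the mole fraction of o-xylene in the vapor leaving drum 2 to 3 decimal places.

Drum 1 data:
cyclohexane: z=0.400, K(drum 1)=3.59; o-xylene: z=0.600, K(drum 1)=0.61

y_o-xylene (drum 2) = 0.239

Drum 1:
Rachford–Rice: g(ψ₁) = Σ zᵢ(Kᵢ−1)/(1+ψ₁(Kᵢ−1)) = 0.
Feasibility: ΣzᵢKᵢ = 1.802, Σzᵢ/Kᵢ = 1.095 — both > 1, two phases present.
Iterate (Newton) starting at ψ₁ = 0.5:
  ψ₁ = 0.500: g = 0.1607, g' = -0.650 → ψ₁ = 0.747
  ψ₁ = 0.747: g = 0.0227, g' = -0.493 → ψ₁ = 0.793
  ψ₁ = 0.793: g = 0.0003, g' = -0.479 → ψ₁ = 0.794
Converged at ψ₁ = 0.794.
Drum-1 compositions:
  cyclohexane: x = 0.131, y = 0.470
  o-xylene: x = 0.869, y = 0.530
Drum-2 feed = drum-1 vapor: z₂ = (0.4698, 0.5302).
Drum 2:
Rachford–Rice: g(ψ₂) = Σ zᵢ(Kᵢ−1)/(1+ψ₂(Kᵢ−1)) = 0.
g(0) = ΣzᵢKᵢ − 1 = 0.206 and g(1) = 1 − Σzᵢ/Kᵢ = -0.651, so a root lies in (0, 1).
Newton iteration, ψ₂⁰ = 0.5:
  ψ₂ = 0.500: g = -0.1445, g' = -0.699 → ψ₂ = 0.293
  ψ₂ = 0.293: g = -0.0056, g' = -0.664 → ψ₂ = 0.285
Converged at ψ₂ = 0.285.
  cyclohexane: x = 0.354, y = 0.761
  o-xylene: x = 0.646, y = 0.239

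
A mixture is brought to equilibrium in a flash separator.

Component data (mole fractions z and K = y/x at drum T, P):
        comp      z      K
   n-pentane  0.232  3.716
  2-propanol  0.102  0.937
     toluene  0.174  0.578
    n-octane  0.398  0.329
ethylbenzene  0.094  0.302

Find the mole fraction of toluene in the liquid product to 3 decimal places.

Rachford–Rice: g(V/F) = Σ zᵢ(Kᵢ−1)/(1+V/F(Kᵢ−1)) = 0.
Feasibility: ΣzᵢKᵢ = 1.218, Σzᵢ/Kᵢ = 1.993 — both > 1, two phases present.
Iterate (Newton) starting at V/F = 0.56:
  V/F = 0.560: g = -0.3884, g' = -0.906 → V/F = 0.131
  V/F = 0.131: g = 0.0151, g' = -1.236 → V/F = 0.144
Converged at V/F = 0.144.
Compositions from xᵢ = zᵢ/(1+V/F(Kᵢ−1)), yᵢ = Kᵢxᵢ:
  n-pentane: x = 0.167, y = 0.620
  2-propanol: x = 0.103, y = 0.096
  toluene: x = 0.185, y = 0.107
  n-octane: x = 0.440, y = 0.145
  ethylbenzene: x = 0.104, y = 0.032

x_toluene = 0.185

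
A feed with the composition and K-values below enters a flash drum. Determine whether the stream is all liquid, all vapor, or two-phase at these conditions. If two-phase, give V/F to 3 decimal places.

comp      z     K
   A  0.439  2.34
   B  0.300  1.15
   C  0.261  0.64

ΣzᵢKᵢ = 1.539; Σzᵢ/Kᵢ = 0.856.
Since Σzᵢ/Kᵢ < 1 the mixture is above its dew point — single vapor phase.

all vapor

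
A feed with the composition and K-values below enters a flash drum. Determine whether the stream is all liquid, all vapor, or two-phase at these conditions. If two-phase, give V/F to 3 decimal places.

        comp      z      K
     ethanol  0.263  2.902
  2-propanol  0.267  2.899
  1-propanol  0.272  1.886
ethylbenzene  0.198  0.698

ΣzᵢKᵢ = 2.188; Σzᵢ/Kᵢ = 0.611.
Since Σzᵢ/Kᵢ < 1 the mixture is above its dew point — single vapor phase.

all vapor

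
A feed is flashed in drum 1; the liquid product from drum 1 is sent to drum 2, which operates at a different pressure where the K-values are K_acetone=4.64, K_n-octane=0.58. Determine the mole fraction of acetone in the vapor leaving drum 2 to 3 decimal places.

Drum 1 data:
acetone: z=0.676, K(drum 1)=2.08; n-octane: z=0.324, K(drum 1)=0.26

Drum 1:
Rachford–Rice: g(ψ₁) = Σ zᵢ(Kᵢ−1)/(1+ψ₁(Kᵢ−1)) = 0.
Check two-phase: ΣzᵢKᵢ = 1.490 > 1 and Σzᵢ/Kᵢ = 1.571 > 1, so g(0) = 0.490 > 0 and g(1) = -0.571 < 0.
Binary case is linear: z₁(K₁−1)(1+ψ₁(K₂−1)) + z₂(K₂−1)(1+ψ₁(K₁−1)) = 0
⇒ ψ₁ = [z₁(K₁−1)+z₂(K₂−1)] / [−(K₁−1)(K₂−1)] = 0.4903/0.7992 = 0.614
Drum-1 compositions:
  acetone: x = 0.407, y = 0.846
  n-octane: x = 0.593, y = 0.154
Drum-2 feed = drum-1 liquid: z₂ = (0.4066, 0.5934).
Drum 2:
Newton–Raphson from ψ₂ = 0.65:
  ψ₂ = 0.650: g = 0.0969, g' = -0.674 → ψ₂ = 0.794
  ψ₂ = 0.794: g = 0.0066, g' = -0.592 → ψ₂ = 0.805
Converged at ψ₂ = 0.805.
  acetone: x = 0.103, y = 0.480
  n-octane: x = 0.897, y = 0.520

y_acetone (drum 2) = 0.480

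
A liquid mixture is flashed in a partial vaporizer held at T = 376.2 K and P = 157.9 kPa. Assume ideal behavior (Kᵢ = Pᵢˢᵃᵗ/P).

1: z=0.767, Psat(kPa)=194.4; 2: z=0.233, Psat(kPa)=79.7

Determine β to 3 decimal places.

β = 0.541

Raoult's law: Kᵢ = Pᵢˢᵃᵗ/P = Pᵢˢᵃᵗ/157.9.
  K_1 = 194.4/157.9 = 1.23116, K_2 = 79.7/157.9 = 0.50475
Material balance + equilibrium reduce to Σ zᵢ(Kᵢ−1)/(1+β(Kᵢ−1)) = 0.
g(0) = ΣzᵢKᵢ − 1 = 0.062 and g(1) = 1 − Σzᵢ/Kᵢ = -0.085, so a root lies in (0, 1).
Binary case is linear: z₁(K₁−1)(1+β(K₂−1)) + z₂(K₂−1)(1+β(K₁−1)) = 0
⇒ β = [z₁(K₁−1)+z₂(K₂−1)] / [−(K₁−1)(K₂−1)] = 0.0619/0.1145 = 0.541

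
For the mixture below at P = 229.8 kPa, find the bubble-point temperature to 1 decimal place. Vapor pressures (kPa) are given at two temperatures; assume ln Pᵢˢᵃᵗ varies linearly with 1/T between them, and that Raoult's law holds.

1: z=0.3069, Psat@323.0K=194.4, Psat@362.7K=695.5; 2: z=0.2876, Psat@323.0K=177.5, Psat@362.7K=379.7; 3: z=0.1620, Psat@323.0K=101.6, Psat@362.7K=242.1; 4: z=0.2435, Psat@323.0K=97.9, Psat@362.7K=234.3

T = 338.5 K

Bubble-point temperature: ΣzᵢPᵢˢᵃᵗ(T) = P. Interpolate ln Pᵢˢᵃᵗ = aᵢ + bᵢ/T.
  T = 323.0 K: ΣzᵢPᵢˢᵃᵗ = 151.01 kPa
  T = 362.7 K: ΣzᵢPᵢˢᵃᵗ = 418.92 kPa
  T = 342.9 K: ΣzᵢPᵢˢᵃᵗ = 257.62 kPa
  T = 332.9 K: ΣzᵢPᵢˢᵃᵗ = 198.17 kPa
  T = 337.9 K: ΣzᵢPᵢˢᵃᵗ = 226.29 kPa
  T = 340.4 K: ΣzᵢPᵢˢᵃᵗ = 241.53 kPa
Interpolating between 337.9 K and 340.4 K gives T ≈ 338.5 K.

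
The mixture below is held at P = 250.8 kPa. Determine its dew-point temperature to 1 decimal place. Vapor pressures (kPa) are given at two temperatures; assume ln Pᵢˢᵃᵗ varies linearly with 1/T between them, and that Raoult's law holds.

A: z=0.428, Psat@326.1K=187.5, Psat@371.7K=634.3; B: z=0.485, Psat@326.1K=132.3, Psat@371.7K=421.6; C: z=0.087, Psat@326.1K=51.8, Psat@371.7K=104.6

T = 352.5 K

Dew-point temperature: Σzᵢ·P/Pᵢˢᵃᵗ(T) = 1. Interpolate ln Pᵢˢᵃᵗ = aᵢ + bᵢ/T.
  T = 326.1 K: ΣzᵢP/Pᵢˢᵃᵗ = 1.9131
  T = 371.7 K: ΣzᵢP/Pᵢˢᵃᵗ = 0.6663
  T = 348.9 K: ΣzᵢP/Pᵢˢᵃᵗ = 1.0847
  T = 360.3 K: ΣzᵢP/Pᵢˢᵃᵗ = 0.8425
  T = 354.6 K: ΣzᵢP/Pᵢˢᵃᵗ = 0.9537
  T = 351.8 K: ΣzᵢP/Pᵢˢᵃᵗ = 1.0153
Interpolating between 351.8 K and 354.6 K gives T ≈ 352.5 K.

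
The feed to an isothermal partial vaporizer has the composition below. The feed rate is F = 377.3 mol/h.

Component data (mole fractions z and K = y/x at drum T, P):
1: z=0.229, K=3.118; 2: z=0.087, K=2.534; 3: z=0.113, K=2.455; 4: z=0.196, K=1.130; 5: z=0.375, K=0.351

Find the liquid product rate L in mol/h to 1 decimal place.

Material balance + equilibrium reduce to Σ zᵢ(Kᵢ−1)/(1+V/F(Kᵢ−1)) = 0.
Feasibility: ΣzᵢKᵢ = 1.565, Σzᵢ/Kᵢ = 1.396 — both > 1, two phases present.
Newton iteration, V/F⁰ = 0.62:
  V/F = 0.620: g = -0.0191, g' = -0.757 → V/F = 0.595
Converged at V/F = 0.595.
Then V = V/F·F = 0.5945·377.3 = 224.3 mol/h and L = F − V = 153.0 mol/h.

L = 153.0 mol/h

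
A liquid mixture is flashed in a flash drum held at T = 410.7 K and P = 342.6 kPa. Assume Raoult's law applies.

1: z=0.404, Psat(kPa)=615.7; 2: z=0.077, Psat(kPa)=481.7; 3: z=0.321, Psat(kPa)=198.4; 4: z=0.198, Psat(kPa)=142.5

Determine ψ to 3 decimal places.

Raoult's law: Kᵢ = Pᵢˢᵃᵗ/P = Pᵢˢᵃᵗ/342.6.
  K_1 = 615.7/342.6 = 1.79714, K_2 = 481.7/342.6 = 1.40601, K_3 = 198.4/342.6 = 0.57910, K_4 = 142.5/342.6 = 0.41594
Material balance + equilibrium reduce to Σ zᵢ(Kᵢ−1)/(1+ψ(Kᵢ−1)) = 0.
g(0) = ΣzᵢKᵢ − 1 = 0.103 and g(1) = 1 − Σzᵢ/Kᵢ = -0.310, so a root lies in (0, 1).
Newton iteration, ψ⁰ = 0.69:
  ψ = 0.690: g = -0.1519, g' = -0.417 → ψ = 0.326
  ψ = 0.326: g = -0.0161, g' = -0.351 → ψ = 0.280
Converged at ψ = 0.280.

ψ = 0.280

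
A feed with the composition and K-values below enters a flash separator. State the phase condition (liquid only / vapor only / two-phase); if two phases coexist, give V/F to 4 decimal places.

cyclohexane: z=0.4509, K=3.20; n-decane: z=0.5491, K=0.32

two-phase, V/F = 0.4135

ΣzᵢKᵢ = 1.6186; Σzᵢ/Kᵢ = 1.8568.
Both exceed 1, so a two-phase solution exists.
Material balance + equilibrium reduce to Σ zᵢ(Kᵢ−1)/(1+ψ(Kᵢ−1)) = 0.
Iterate (Newton) starting at ψ = 0.58:
  ψ = 0.5800: g = -0.18072, g' = -1.1136 → ψ = 0.4177
  ψ = 0.4177: g = -0.00460, g' = -1.0880 → ψ = 0.4135
Converged at ψ = 0.4135.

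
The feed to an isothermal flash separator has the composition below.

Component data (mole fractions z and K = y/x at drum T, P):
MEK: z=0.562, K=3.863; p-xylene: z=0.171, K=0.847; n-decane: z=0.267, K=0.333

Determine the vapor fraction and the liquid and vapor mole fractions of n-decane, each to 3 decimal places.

ψ = 0.876, x_n-decane = 0.642, y_n-decane = 0.214

Newton iteration, ψ⁰ = 0.49:
  ψ = 0.490: g = 0.3768, g' = -1.065 → ψ = 0.844
  ψ = 0.844: g = 0.0335, g' = -1.022 → ψ = 0.877
  ψ = 0.877: g = -0.0007, g' = -1.068 → ψ = 0.876
Converged at ψ = 0.876.
Compositions from xᵢ = zᵢ/(1+ψ(Kᵢ−1)), yᵢ = Kᵢxᵢ:
  MEK: x = 0.160, y = 0.619
  p-xylene: x = 0.197, y = 0.167
  n-decane: x = 0.642, y = 0.214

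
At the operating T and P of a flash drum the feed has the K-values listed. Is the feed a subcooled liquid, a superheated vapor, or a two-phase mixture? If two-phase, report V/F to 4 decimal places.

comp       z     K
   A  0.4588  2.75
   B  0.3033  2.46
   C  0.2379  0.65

ΣzᵢKᵢ = 2.1625; Σzᵢ/Kᵢ = 0.6561.
Since Σzᵢ/Kᵢ < 1 the mixture is above its dew point — single vapor phase.

superheated vapor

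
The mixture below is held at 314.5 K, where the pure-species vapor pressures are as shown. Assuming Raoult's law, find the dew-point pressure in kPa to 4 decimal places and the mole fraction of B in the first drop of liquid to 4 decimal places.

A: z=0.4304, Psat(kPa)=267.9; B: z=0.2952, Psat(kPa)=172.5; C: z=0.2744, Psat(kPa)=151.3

Pdew = 194.8752 kPa, x_B = 0.3335

At the dew point ψ → 1, so Σzᵢ/Kᵢ = 1 with Kᵢ = Pᵢˢᵃᵗ/P ⇒ 1/P = Σzᵢ/Pᵢˢᵃᵗ.
1/P = 0.4304/267.9 + 0.2952/172.5 + 0.2744/151.3 = 0.0051315 ⇒ P = 194.8752 kPa
xᵢ = zᵢP/Pᵢˢᵃᵗ ⇒ x_B = 0.2952·194.8752/172.5 = 0.3335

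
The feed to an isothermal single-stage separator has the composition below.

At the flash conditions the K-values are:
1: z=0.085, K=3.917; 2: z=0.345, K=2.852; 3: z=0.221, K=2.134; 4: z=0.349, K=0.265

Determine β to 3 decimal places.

Let β = V/F and solve Σ zᵢ(Kᵢ−1)/(1+β(Kᵢ−1)) = 0.
Check two-phase: ΣzᵢKᵢ = 1.881 > 1 and Σzᵢ/Kᵢ = 1.563 > 1, so g(0) = 0.881 > 0 and g(1) = -0.563 < 0.
Newton iteration, β⁰ = 0.5:
  β = 0.500: g = 0.1870, g' = -1.026 → β = 0.682
  β = 0.682: g = -0.0081, g' = -1.161 → β = 0.675
Converged at β = 0.675.

β = 0.675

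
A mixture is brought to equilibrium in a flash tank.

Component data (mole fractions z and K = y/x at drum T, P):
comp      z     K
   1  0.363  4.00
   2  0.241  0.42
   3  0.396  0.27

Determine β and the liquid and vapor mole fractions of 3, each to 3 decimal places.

β = 0.325, x_3 = 0.519, y_3 = 0.140

Let β = V/F and solve Σ zᵢ(Kᵢ−1)/(1+β(Kᵢ−1)) = 0.
Check two-phase: ΣzᵢKᵢ = 1.660 > 1 and Σzᵢ/Kᵢ = 2.131 > 1, so g(0) = 0.660 > 0 and g(1) = -1.131 < 0.
Newton–Raphson from β = 0.5:
  β = 0.500: g = -0.2165, g' = -1.207 → β = 0.321
  β = 0.321: g = 0.0060, g' = -1.331 → β = 0.325
Converged at β = 0.325.
Compositions from xᵢ = zᵢ/(1+β(Kᵢ−1)), yᵢ = Kᵢxᵢ:
  1: x = 0.184, y = 0.735
  2: x = 0.297, y = 0.125
  3: x = 0.519, y = 0.140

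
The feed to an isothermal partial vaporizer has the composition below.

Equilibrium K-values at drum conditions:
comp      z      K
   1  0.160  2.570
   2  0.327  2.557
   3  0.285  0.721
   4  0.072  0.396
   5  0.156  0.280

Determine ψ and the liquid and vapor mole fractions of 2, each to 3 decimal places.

ψ = 0.646, x_2 = 0.163, y_2 = 0.417

Newton iteration, ψ⁰ = 0.5:
  ψ = 0.500: g = 0.0968, g' = -0.656 → ψ = 0.648
  ψ = 0.648: g = -0.0009, g' = -0.681 → ψ = 0.646
Converged at ψ = 0.646.
Compositions from xᵢ = zᵢ/(1+ψ(Kᵢ−1)), yᵢ = Kᵢxᵢ:
  1: x = 0.079, y = 0.204
  2: x = 0.163, y = 0.417
  3: x = 0.348, y = 0.251
  4: x = 0.118, y = 0.047
  5: x = 0.292, y = 0.082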